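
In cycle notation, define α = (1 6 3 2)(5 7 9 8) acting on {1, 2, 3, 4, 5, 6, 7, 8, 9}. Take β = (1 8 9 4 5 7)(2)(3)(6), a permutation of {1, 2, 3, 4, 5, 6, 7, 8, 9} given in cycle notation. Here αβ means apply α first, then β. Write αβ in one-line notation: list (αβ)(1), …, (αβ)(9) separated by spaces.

(αβ)(x) = β(α(x)). Computing each image: β(α(1)) = β(6) = 6, β(α(2)) = β(1) = 8, β(α(3)) = β(2) = 2, β(α(4)) = β(4) = 5, β(α(5)) = β(7) = 1, β(α(6)) = β(3) = 3, β(α(7)) = β(9) = 4, β(α(8)) = β(5) = 7, β(α(9)) = β(8) = 9.
Hence αβ = [6 8 2 5 1 3 4 7 9].

6 8 2 5 1 3 4 7 9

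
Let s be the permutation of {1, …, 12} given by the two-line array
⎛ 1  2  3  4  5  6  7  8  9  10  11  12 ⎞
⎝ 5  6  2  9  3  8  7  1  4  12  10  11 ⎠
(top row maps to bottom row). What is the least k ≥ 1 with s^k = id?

6

Decomposing into disjoint cycles gives cycle lengths 6, 3, 2, 1.
The order of s is the least common multiple of its cycle lengths: lcm(6, 3, 2) = 6.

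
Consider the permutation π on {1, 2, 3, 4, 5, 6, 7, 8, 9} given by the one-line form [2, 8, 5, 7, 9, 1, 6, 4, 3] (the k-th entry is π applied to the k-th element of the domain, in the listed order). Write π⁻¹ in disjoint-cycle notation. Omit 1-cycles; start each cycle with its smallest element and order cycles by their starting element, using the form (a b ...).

First write π in disjoint cycles: (1 2 8 4 7 6)(3 5 9).
The inverse reverses every cycle; in canonical form, π⁻¹ = (1 6 7 4 8 2)(3 9 5).

(1 6 7 4 8 2)(3 9 5)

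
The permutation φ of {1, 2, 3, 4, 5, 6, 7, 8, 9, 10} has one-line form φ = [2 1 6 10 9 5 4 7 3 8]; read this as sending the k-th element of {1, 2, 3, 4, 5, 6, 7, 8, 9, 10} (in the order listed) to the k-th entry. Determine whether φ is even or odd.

In disjoint-cycle form the cycle lengths are 4, 4, 2.
A cycle is odd iff its length is even; φ has 3 even-length cycles, so sgn(φ) = (−1)^3 and φ is odd.

odd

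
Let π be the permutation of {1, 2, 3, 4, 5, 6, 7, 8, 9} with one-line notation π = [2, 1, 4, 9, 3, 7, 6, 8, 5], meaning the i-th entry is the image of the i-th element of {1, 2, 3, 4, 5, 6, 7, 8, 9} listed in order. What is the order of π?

4

The disjoint-cycle form of π has cycle lengths 4, 2, 2, 1.
The order of π is the least common multiple of its cycle lengths: lcm(4, 2, 2) = 4.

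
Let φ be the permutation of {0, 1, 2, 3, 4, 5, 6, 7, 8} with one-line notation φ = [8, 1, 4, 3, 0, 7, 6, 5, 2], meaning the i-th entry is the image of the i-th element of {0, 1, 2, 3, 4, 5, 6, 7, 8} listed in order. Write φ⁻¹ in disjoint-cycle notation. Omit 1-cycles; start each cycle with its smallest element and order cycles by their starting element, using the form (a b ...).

(0 4 2 8)(5 7)

The cycle decomposition of φ is (0 8 2 4)(5 7).
The inverse reverses every cycle; in canonical form, φ⁻¹ = (0 4 2 8)(5 7).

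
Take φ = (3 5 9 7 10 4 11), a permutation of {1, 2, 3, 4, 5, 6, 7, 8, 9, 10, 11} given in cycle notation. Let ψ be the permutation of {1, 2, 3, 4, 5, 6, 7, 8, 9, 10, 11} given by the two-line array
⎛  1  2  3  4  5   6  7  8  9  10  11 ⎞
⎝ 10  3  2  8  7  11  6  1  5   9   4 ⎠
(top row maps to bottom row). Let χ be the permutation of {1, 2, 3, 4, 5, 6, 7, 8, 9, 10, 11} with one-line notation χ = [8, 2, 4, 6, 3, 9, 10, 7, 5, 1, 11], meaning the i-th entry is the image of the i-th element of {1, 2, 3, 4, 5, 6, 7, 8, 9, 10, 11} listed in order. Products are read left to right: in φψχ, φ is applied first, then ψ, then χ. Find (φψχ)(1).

Chase 1: φ(1) = 1; ψ(1) = 10; χ(10) = 1. Hence (φψχ)(1) = 1.

1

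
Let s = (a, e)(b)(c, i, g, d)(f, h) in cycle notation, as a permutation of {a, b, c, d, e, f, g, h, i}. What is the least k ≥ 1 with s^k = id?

4

The disjoint cycles have lengths 4, 2, 2, 1.
Since disjoint cycles commute, ord(s) = lcm(4, 2, 2) = 4.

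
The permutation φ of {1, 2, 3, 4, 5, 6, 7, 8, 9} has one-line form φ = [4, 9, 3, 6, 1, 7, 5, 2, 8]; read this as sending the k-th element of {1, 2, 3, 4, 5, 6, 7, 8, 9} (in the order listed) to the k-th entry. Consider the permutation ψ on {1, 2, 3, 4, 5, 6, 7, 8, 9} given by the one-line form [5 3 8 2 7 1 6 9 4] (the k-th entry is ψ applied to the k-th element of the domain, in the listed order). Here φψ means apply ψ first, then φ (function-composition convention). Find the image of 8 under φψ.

First apply ψ: ψ(8) = 9, then φ(9) = 8. Thus (φψ)(8) = 8.

8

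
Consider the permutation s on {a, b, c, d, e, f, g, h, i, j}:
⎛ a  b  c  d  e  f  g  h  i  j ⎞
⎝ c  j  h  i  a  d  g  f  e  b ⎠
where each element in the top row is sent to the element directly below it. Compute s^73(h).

Tracing h → f → … returns to h after 7 steps, so h lies in a 7-cycle (a c h f d i e).
Powers repeat with period 7 on this cycle, and 73 mod 7 = 3, so s^73(h) = s^3(h).
Advancing 3 steps from h: h → f → d → i.

i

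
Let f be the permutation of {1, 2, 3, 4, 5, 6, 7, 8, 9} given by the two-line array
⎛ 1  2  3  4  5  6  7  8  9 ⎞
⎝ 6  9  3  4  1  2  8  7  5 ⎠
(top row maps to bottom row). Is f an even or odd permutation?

odd

In disjoint-cycle form the cycle lengths are 5, 2, 1, 1.
A cycle of length ℓ contributes ℓ−1 transpositions, so f is a product of 4 + 1 = 5 transpositions — odd.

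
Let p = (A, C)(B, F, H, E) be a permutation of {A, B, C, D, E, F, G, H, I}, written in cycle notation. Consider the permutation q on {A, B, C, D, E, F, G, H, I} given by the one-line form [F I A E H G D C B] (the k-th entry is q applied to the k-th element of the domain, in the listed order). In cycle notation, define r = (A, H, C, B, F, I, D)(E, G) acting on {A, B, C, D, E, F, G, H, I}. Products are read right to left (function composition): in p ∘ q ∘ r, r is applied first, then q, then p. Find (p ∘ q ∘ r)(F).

(p ∘ q ∘ r)(F) = p(q(r(F))). r(F) = I, then q(I) = B, then p(B) = F, so the result is F.

F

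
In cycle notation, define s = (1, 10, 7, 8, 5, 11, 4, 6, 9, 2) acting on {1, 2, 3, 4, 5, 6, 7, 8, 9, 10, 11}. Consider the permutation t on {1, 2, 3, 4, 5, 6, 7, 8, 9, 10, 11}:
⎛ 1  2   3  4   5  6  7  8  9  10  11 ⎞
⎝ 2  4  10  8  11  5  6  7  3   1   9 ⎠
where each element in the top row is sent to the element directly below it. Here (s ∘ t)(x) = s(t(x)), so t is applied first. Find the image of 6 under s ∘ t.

11

t(6) = 5, then s(5) = 11; composing gives (s ∘ t)(6) = 11.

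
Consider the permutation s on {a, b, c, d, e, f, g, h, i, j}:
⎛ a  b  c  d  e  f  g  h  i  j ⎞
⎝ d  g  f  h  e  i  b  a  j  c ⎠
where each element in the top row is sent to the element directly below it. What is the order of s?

12

The disjoint-cycle form of s has cycle lengths 4, 3, 2, 1.
The order of s is the least common multiple of its cycle lengths: lcm(4, 3, 2) = 12.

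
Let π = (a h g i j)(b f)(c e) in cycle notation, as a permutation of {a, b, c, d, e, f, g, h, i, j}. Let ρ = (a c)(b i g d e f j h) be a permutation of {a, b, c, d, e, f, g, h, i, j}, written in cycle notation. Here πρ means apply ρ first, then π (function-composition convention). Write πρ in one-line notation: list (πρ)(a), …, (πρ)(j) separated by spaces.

(πρ)(x) = π(ρ(x)). Computing each image: π(ρ(a)) = π(c) = e, π(ρ(b)) = π(i) = j, π(ρ(c)) = π(a) = h, π(ρ(d)) = π(e) = c, π(ρ(e)) = π(f) = b, π(ρ(f)) = π(j) = a, π(ρ(g)) = π(d) = d, π(ρ(h)) = π(b) = f, π(ρ(i)) = π(g) = i, π(ρ(j)) = π(h) = g.
Hence πρ = [e j h c b a d f i g].

e j h c b a d f i g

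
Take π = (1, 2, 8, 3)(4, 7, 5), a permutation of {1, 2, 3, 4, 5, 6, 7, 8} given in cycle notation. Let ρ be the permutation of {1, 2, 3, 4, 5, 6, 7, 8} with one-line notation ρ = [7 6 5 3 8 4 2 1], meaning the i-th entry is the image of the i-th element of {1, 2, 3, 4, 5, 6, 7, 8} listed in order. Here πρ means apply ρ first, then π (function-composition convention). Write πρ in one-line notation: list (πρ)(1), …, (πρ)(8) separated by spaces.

5 6 4 1 3 7 8 2

(πρ)(x) = π(ρ(x)). Computing each image: π(ρ(1)) = π(7) = 5, π(ρ(2)) = π(6) = 6, π(ρ(3)) = π(5) = 4, π(ρ(4)) = π(3) = 1, π(ρ(5)) = π(8) = 3, π(ρ(6)) = π(4) = 7, π(ρ(7)) = π(2) = 8, π(ρ(8)) = π(1) = 2.
Hence πρ = [5 6 4 1 3 7 8 2].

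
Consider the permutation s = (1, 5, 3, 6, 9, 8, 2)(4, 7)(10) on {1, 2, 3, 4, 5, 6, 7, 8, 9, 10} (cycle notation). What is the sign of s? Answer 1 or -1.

The cycle lengths are 7, 2, 1.
A cycle is odd iff its length is even; s has 1 even-length cycle, so sgn(s) = (−1)^1 and s is odd.

-1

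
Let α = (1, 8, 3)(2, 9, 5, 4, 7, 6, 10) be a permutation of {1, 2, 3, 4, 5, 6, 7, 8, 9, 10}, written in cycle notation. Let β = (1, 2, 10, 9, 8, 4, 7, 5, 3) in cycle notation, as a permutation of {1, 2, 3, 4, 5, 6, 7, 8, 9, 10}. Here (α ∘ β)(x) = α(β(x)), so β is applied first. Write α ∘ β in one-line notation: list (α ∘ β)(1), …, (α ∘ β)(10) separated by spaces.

(α ∘ β)(x) = α(β(x)). Computing each image: α(β(1)) = α(2) = 9, α(β(2)) = α(10) = 2, α(β(3)) = α(1) = 8, α(β(4)) = α(7) = 6, α(β(5)) = α(3) = 1, α(β(6)) = α(6) = 10, α(β(7)) = α(5) = 4, α(β(8)) = α(4) = 7, α(β(9)) = α(8) = 3, α(β(10)) = α(9) = 5.
Hence α ∘ β = [9 2 8 6 1 10 4 7 3 5].

9 2 8 6 1 10 4 7 3 5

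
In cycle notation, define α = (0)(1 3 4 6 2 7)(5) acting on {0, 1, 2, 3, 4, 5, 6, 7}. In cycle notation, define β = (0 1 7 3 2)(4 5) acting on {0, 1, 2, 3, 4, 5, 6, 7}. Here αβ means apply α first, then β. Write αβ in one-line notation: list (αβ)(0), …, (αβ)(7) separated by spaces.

For each element, apply α then β: 0 → 0 → 1; 1 → 3 → 2; 2 → 7 → 3; 3 → 4 → 5; 4 → 6 → 6; 5 → 5 → 4; 6 → 2 → 0; 7 → 1 → 7.
Collecting the images, αβ = [1 2 3 5 6 4 0 7].

1 2 3 5 6 4 0 7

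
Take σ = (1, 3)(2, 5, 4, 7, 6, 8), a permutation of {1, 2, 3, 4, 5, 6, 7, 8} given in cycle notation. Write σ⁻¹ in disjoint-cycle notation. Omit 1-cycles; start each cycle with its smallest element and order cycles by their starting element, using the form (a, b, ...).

Inverting a permutation written in cycle notation just reverses the order within every cycle.
Reversing each cycle of σ and rotating so the smallest element leads gives (1, 3)(2, 8, 6, 7, 4, 5).

(1, 3)(2, 8, 6, 7, 4, 5)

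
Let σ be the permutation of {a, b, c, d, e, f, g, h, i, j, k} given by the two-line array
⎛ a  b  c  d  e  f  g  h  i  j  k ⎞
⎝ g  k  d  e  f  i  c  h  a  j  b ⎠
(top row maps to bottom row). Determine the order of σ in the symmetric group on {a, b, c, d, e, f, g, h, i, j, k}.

14

Decomposing into disjoint cycles gives cycle lengths 7, 2, 1, 1.
Since disjoint cycles commute, ord(σ) = lcm(7, 2) = 14.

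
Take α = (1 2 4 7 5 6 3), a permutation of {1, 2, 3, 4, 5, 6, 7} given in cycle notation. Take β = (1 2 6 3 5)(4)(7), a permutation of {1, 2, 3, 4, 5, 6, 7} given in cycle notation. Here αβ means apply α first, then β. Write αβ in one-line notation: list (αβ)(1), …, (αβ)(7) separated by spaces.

Chase each element through α then β: 1 → 2 → 6; 2 → 4 → 4; 3 → 1 → 2; 4 → 7 → 7; 5 → 6 → 3; 6 → 3 → 5; 7 → 5 → 1.
So αβ in one-line form is 6 4 2 7 3 5 1.

6 4 2 7 3 5 1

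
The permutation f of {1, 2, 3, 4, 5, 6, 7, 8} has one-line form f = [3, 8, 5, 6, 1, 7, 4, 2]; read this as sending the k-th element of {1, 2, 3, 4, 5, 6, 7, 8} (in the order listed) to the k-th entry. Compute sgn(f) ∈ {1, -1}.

-1

In disjoint-cycle form the cycle lengths are 3, 3, 2.
A cycle of length ℓ contributes ℓ−1 transpositions, so f is a product of 2 + 2 + 1 = 5 transpositions — odd.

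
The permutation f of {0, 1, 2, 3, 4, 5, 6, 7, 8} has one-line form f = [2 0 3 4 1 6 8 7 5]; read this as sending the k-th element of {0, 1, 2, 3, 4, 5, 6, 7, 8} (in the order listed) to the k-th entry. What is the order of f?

Writing f as disjoint cycles, the cycle lengths are 5, 3, 1.
The order is lcm(5, 3) = 15.

15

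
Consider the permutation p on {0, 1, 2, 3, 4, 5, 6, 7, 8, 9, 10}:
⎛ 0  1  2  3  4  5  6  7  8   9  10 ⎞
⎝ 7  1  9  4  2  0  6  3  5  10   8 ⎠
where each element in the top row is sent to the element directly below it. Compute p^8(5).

8

Tracing 5 → 0 → … returns to 5 after 9 steps, so 5 lies in a 9-cycle (0, 7, 3, 4, 2, 9, 10, 8, 5).
Advancing 8 steps from 5: 5 → 0 → 7 → 3 → 4 → 2 → 9 → 10 → 8.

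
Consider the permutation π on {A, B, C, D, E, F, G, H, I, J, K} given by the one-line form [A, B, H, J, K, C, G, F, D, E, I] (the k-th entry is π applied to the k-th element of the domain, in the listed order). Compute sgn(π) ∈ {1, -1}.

1

In disjoint-cycle form the cycle lengths are 5, 3, 1, 1, 1.
A cycle of length ℓ contributes ℓ−1 transpositions, so π is a product of 4 + 2 = 6 transpositions — even.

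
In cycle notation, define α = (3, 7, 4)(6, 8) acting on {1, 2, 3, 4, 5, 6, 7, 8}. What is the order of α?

The cycle type of α is (3, 2, 1, 1, 1).
The order is lcm(3, 2) = 6.

6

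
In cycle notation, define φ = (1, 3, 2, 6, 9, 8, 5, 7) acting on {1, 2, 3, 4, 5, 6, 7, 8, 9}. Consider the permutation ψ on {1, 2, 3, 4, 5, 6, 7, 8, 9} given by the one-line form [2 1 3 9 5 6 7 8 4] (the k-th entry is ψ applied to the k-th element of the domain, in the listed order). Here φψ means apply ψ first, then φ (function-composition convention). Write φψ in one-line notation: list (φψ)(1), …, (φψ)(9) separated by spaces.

(φψ)(x) = φ(ψ(x)). Computing each image: φ(ψ(1)) = φ(2) = 6, φ(ψ(2)) = φ(1) = 3, φ(ψ(3)) = φ(3) = 2, φ(ψ(4)) = φ(9) = 8, φ(ψ(5)) = φ(5) = 7, φ(ψ(6)) = φ(6) = 9, φ(ψ(7)) = φ(7) = 1, φ(ψ(8)) = φ(8) = 5, φ(ψ(9)) = φ(4) = 4.
Hence φψ = [6 3 2 8 7 9 1 5 4].

6 3 2 8 7 9 1 5 4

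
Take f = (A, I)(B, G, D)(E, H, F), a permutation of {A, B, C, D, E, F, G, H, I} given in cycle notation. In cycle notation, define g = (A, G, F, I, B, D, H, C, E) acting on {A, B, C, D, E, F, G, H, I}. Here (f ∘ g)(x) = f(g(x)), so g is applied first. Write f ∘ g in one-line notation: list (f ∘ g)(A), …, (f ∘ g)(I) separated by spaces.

(f ∘ g)(x) = f(g(x)). Computing each image: f(g(A)) = f(G) = D, f(g(B)) = f(D) = B, f(g(C)) = f(E) = H, f(g(D)) = f(H) = F, f(g(E)) = f(A) = I, f(g(F)) = f(I) = A, f(g(G)) = f(F) = E, f(g(H)) = f(C) = C, f(g(I)) = f(B) = G.
Hence f ∘ g = [D B H F I A E C G].

D B H F I A E C G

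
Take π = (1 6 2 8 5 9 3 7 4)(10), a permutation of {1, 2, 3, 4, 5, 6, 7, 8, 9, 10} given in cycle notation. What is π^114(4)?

4 lies in the 9-cycle (1 6 2 8 5 9 3 7 4).
Powers repeat with period 9 on this cycle, and 114 mod 9 = 6, so π^114(4) = π^6(4).
Advancing 6 steps from 4: 4 → 1 → 6 → 2 → 8 → 5 → 9.

9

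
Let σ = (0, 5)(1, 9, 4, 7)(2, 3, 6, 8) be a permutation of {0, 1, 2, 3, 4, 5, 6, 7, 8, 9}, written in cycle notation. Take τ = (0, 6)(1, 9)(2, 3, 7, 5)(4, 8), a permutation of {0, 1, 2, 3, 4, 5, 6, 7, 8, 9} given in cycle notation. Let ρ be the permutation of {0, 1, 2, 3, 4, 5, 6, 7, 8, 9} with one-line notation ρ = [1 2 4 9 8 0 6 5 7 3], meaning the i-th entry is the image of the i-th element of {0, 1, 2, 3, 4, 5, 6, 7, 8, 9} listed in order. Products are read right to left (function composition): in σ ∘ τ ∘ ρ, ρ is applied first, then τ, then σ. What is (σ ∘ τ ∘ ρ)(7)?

3

(σ ∘ τ ∘ ρ)(7) = σ(τ(ρ(7))). ρ(7) = 5, then τ(5) = 2, then σ(2) = 3, so the result is 3.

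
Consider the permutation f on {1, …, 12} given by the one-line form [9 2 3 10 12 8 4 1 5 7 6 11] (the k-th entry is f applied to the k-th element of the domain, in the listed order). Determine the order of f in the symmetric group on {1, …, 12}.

21

The disjoint-cycle form of f has cycle lengths 7, 3, 1, 1.
The order is lcm(7, 3) = 21.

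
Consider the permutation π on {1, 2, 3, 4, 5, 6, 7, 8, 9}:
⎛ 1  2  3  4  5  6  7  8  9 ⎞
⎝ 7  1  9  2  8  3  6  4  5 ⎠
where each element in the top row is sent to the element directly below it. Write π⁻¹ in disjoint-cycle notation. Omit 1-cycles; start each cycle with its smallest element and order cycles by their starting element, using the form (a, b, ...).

(1, 2, 4, 8, 5, 9, 3, 6, 7)

First write π in disjoint cycles: (1, 7, 6, 3, 9, 5, 8, 4, 2).
The inverse reverses every cycle; in canonical form, π⁻¹ = (1, 2, 4, 8, 5, 9, 3, 6, 7).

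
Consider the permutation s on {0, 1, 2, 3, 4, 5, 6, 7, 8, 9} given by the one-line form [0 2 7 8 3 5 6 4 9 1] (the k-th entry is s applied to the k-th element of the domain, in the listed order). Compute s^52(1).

Tracing 1 → 2 → … returns to 1 after 7 steps, so 1 lies in a 7-cycle (1, 2, 7, 4, 3, 8, 9).
Since the cycle has length 7, s^52 acts on it the same as s^3 (52 mod 7 = 3).
Stepping 3 places around the cycle: 1 → 2 → 7 → 4.

4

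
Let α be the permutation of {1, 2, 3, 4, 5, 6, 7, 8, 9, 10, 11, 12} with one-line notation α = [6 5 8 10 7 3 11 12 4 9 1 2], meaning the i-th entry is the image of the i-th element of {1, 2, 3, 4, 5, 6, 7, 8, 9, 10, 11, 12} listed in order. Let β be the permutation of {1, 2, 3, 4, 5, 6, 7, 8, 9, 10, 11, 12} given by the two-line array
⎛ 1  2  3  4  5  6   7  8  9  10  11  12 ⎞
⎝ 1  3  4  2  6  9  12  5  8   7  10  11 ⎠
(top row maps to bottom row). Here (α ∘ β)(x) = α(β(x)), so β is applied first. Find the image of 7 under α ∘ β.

(α ∘ β)(7) = α(β(7)). β(7) = 12, then α(12) = 2. So (α ∘ β)(7) = 2.

2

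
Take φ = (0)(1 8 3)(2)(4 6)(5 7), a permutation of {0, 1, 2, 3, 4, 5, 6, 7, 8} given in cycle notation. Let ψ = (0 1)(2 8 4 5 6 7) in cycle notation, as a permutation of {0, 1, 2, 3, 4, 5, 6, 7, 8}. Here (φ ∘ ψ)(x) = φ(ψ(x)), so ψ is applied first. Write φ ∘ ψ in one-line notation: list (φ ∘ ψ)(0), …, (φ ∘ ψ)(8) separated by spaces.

For each element, apply ψ then φ: 0 → 1 → 8; 1 → 0 → 0; 2 → 8 → 3; 3 → 3 → 1; 4 → 5 → 7; 5 → 6 → 4; 6 → 7 → 5; 7 → 2 → 2; 8 → 4 → 6.
Collecting the images, φ ∘ ψ = [8 0 3 1 7 4 5 2 6].

8 0 3 1 7 4 5 2 6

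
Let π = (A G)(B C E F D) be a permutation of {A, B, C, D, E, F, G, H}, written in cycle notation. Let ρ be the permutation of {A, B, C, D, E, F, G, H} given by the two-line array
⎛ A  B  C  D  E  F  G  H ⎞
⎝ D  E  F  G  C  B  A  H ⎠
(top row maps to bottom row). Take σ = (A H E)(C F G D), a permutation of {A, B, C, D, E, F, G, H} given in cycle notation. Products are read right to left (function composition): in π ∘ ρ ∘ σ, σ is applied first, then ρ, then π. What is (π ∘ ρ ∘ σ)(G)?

A

(π ∘ ρ ∘ σ)(G) = π(ρ(σ(G))). σ(G) = D, then ρ(D) = G, then π(G) = A, so the result is A.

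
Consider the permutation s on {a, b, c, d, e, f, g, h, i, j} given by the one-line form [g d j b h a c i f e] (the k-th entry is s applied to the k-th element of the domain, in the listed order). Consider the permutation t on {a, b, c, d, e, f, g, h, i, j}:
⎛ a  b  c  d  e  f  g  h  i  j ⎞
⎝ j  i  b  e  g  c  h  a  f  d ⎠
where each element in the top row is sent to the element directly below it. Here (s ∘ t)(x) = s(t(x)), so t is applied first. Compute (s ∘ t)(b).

(s ∘ t)(b) = s(t(b)). t(b) = i, then s(i) = f. So (s ∘ t)(b) = f.

f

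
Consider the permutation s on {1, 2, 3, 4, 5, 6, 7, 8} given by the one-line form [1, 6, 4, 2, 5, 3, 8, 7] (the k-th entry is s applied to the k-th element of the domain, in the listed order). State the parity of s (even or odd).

In disjoint-cycle form the cycle lengths are 4, 2, 1, 1.
A cycle is odd iff its length is even; s has 2 even-length cycles, so sgn(s) = (−1)^2 and s is even.

even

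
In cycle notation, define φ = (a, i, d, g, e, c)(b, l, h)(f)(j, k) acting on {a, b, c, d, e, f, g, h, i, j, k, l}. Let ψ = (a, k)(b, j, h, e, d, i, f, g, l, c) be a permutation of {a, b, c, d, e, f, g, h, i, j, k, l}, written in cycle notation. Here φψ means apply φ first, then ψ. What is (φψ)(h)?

(φψ)(h) = ψ(φ(h)). φ(h) = b, then ψ(b) = j. So (φψ)(h) = j.

j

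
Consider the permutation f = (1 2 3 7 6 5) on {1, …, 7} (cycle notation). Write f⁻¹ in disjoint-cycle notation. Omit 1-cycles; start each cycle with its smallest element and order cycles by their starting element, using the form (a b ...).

(1 5 6 7 3 2)

The inverse reverses each cycle.
Reversing each cycle of f and rotating so the smallest element leads gives (1 5 6 7 3 2).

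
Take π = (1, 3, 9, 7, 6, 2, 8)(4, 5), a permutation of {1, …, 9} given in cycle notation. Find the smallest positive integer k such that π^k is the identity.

The disjoint cycles have lengths 7, 2.
The order of π is the least common multiple of its cycle lengths: lcm(7, 2) = 14.

14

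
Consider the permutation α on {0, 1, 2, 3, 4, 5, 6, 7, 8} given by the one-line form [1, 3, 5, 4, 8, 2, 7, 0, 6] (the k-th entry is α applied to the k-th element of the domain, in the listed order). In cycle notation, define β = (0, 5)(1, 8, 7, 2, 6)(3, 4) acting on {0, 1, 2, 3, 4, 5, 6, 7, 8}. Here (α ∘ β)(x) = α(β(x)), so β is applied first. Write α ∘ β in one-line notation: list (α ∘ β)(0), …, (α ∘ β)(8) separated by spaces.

2 6 7 8 4 1 3 5 0

For each element, apply β then α: 0 → 5 → 2; 1 → 8 → 6; 2 → 6 → 7; 3 → 4 → 8; 4 → 3 → 4; 5 → 0 → 1; 6 → 1 → 3; 7 → 2 → 5; 8 → 7 → 0.
So α ∘ β in one-line form is 2 6 7 8 4 1 3 5 0.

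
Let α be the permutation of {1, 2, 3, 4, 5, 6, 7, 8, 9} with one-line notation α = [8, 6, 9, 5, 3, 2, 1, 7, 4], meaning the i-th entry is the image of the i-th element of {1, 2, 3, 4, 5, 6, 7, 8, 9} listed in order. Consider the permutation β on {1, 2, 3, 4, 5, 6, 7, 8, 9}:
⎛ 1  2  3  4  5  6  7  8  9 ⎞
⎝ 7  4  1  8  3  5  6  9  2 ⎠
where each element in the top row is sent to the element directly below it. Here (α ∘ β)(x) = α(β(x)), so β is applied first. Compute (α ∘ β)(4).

7

(α ∘ β)(4) = α(β(4)). β(4) = 8, then α(8) = 7. So (α ∘ β)(4) = 7.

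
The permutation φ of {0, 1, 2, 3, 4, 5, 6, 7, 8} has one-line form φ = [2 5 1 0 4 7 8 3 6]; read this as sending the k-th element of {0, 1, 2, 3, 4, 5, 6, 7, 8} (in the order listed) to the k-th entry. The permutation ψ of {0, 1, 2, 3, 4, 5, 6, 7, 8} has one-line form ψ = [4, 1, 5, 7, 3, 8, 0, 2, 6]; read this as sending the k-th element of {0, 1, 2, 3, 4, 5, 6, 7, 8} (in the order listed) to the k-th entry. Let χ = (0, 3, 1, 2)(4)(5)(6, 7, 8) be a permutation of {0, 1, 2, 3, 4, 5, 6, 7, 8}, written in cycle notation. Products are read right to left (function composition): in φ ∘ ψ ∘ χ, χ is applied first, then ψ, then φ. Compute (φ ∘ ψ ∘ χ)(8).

2

(φ ∘ ψ ∘ χ)(8) = φ(ψ(χ(8))). χ(8) = 6, then ψ(6) = 0, then φ(0) = 2, so the result is 2.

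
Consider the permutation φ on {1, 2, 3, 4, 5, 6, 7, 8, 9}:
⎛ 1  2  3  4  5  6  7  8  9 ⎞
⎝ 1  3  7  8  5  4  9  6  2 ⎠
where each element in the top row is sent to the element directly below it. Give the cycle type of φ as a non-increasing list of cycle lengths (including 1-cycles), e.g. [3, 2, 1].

The disjoint cycles are (1)(2, 3, 7, 9)(4, 8, 6)(5), with lengths 4, 3, 1, 1 in non-increasing order.

[4, 3, 1, 1]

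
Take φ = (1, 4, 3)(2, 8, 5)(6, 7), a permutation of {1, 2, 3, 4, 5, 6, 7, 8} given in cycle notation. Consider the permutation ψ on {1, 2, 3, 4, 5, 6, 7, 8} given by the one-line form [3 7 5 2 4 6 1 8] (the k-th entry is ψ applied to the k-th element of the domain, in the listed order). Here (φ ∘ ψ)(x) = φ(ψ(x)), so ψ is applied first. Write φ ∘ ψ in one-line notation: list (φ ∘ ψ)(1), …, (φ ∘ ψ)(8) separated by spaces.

1 6 2 8 3 7 4 5

Chase each element through ψ then φ: 1 → 3 → 1; 2 → 7 → 6; 3 → 5 → 2; 4 → 2 → 8; 5 → 4 → 3; 6 → 6 → 7; 7 → 1 → 4; 8 → 8 → 5.
So φ ∘ ψ in one-line form is 1 6 2 8 3 7 4 5.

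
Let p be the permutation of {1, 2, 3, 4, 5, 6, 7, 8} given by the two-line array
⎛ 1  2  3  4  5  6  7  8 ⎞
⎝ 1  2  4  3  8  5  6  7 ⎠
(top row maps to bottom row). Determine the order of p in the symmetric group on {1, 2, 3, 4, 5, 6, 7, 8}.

4

Decomposing into disjoint cycles gives cycle lengths 4, 2, 1, 1.
The order is lcm(4, 2) = 4.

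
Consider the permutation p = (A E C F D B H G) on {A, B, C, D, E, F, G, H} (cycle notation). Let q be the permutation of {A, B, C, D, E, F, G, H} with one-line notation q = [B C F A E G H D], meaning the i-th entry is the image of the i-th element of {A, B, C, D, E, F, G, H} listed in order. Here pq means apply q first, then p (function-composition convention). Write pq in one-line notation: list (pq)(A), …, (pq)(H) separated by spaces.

(pq)(x) = p(q(x)). Computing each image: p(q(A)) = p(B) = H, p(q(B)) = p(C) = F, p(q(C)) = p(F) = D, p(q(D)) = p(A) = E, p(q(E)) = p(E) = C, p(q(F)) = p(G) = A, p(q(G)) = p(H) = G, p(q(H)) = p(D) = B.
Hence pq = [H F D E C A G B].

H F D E C A G B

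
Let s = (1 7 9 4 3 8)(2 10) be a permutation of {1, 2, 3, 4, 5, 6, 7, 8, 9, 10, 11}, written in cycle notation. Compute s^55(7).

7 lies in the 6-cycle (1 7 9 4 3 8).
Since the cycle has length 6, s^55 acts on it the same as s^1 (55 mod 6 = 1).
Advancing 1 step from 7: 7 → 9.

9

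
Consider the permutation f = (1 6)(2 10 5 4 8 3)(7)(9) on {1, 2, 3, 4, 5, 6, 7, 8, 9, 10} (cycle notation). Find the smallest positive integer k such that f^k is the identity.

6

The disjoint cycles have lengths 6, 2, 1, 1.
Since disjoint cycles commute, ord(f) = lcm(6, 2) = 6.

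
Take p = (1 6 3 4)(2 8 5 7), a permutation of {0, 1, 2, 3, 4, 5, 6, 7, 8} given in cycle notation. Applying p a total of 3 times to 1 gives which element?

1 lies in the 4-cycle (1 6 3 4).
Advancing 3 steps from 1: 1 → 6 → 3 → 4.

4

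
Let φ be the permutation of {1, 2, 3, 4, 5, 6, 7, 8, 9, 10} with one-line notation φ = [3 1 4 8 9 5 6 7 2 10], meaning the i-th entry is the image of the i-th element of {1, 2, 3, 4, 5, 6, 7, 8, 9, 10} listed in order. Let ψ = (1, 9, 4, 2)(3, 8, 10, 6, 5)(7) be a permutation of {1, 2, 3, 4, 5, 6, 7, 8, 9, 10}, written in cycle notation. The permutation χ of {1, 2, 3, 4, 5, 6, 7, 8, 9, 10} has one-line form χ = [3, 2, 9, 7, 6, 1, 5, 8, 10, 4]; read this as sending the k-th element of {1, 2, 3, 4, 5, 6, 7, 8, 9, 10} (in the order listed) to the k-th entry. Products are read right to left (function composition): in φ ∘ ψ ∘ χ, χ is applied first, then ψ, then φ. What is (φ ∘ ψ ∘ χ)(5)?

(φ ∘ ψ ∘ χ)(5) = φ(ψ(χ(5))). χ(5) = 6, then ψ(6) = 5, then φ(5) = 9, so the result is 9.

9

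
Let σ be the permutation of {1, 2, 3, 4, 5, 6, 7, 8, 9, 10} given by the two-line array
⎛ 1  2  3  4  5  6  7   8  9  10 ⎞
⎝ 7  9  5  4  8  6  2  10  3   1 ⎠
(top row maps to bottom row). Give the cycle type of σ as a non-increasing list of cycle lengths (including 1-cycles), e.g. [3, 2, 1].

[8, 1, 1]

The disjoint cycles are (1, 7, 2, 9, 3, 5, 8, 10)(4)(6), with lengths 8, 1, 1 in non-increasing order.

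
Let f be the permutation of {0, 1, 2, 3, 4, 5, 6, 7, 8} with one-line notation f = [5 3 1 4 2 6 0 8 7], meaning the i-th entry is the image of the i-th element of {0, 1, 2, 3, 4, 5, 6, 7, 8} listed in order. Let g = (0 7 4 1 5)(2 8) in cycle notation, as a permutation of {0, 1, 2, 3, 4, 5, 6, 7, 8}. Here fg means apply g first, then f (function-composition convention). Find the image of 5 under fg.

First apply g: g(5) = 0, then f(0) = 5. Thus (fg)(5) = 5.

5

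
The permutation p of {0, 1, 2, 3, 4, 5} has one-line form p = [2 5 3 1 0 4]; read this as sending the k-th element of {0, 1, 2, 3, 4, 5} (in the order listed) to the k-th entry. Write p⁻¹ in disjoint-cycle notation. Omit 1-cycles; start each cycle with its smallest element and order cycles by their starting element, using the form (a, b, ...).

(0, 4, 5, 1, 3, 2)

The cycle decomposition of p is (0, 2, 3, 1, 5, 4).
The inverse reverses every cycle; in canonical form, p⁻¹ = (0, 4, 5, 1, 3, 2).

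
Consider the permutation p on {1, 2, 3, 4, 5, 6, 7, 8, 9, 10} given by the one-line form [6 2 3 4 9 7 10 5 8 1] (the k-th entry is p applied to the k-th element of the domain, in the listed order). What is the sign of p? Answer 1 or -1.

In disjoint-cycle form the cycle lengths are 4, 3, 1, 1, 1.
A cycle of length ℓ contributes ℓ−1 transpositions, so p is a product of 3 + 2 = 5 transpositions — odd.

-1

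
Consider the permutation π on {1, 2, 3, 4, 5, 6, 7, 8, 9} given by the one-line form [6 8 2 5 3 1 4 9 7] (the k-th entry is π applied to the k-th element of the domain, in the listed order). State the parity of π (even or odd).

In disjoint-cycle form the cycle lengths are 7, 2.
A cycle is odd iff its length is even; π has 1 even-length cycle, so sgn(π) = (−1)^1 and π is odd.

odd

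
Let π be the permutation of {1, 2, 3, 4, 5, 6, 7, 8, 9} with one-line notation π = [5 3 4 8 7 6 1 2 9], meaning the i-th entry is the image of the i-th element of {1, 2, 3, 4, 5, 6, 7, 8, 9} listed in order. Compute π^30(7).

7

Tracing 7 → 1 → … returns to 7 after 3 steps, so 7 lies in a 3-cycle (1 5 7).
Powers repeat with period 3 on this cycle, and 30 mod 3 = 0, so π^30(7) = π^0(7).
So π^30(7) = 7.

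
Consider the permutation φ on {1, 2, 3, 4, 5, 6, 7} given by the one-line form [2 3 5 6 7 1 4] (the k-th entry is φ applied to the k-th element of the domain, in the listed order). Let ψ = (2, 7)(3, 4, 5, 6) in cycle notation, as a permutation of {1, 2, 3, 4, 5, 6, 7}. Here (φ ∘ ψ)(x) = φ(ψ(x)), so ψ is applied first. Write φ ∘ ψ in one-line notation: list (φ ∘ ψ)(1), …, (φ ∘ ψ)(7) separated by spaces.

For each element, apply ψ then φ: 1 → 1 → 2; 2 → 7 → 4; 3 → 4 → 6; 4 → 5 → 7; 5 → 6 → 1; 6 → 3 → 5; 7 → 2 → 3.
So φ ∘ ψ in one-line form is 2 4 6 7 1 5 3.

2 4 6 7 1 5 3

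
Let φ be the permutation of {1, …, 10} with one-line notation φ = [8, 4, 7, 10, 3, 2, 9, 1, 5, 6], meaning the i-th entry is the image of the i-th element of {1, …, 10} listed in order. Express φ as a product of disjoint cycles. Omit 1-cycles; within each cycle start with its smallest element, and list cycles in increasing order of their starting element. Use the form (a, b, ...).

From 1: 1 → 8 → 1, closing the cycle (1, 8).
Repeating from the next unused element and collecting all non-trivial cycles gives (1, 8)(2, 4, 10, 6)(3, 7, 9, 5).

(1, 8)(2, 4, 10, 6)(3, 7, 9, 5)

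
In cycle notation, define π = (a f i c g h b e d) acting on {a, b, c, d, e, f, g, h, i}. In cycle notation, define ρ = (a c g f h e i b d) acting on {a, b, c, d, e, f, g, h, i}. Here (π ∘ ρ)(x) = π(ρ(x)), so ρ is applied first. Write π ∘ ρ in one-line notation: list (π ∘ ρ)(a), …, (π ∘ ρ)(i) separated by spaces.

For each element, apply ρ then π: a → c → g; b → d → a; c → g → h; d → a → f; e → i → c; f → h → b; g → f → i; h → e → d; i → b → e.
So π ∘ ρ in one-line form is g a h f c b i d e.

g a h f c b i d e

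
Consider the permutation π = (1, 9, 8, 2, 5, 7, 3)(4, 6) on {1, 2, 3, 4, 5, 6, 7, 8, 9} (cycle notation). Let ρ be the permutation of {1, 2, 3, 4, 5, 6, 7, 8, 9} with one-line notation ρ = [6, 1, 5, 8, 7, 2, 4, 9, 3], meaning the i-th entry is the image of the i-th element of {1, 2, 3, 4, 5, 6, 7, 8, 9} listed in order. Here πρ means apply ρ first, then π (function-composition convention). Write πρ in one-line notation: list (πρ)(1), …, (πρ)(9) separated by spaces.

4 9 7 2 3 5 6 8 1

For each element, apply ρ then π: 1 → 6 → 4; 2 → 1 → 9; 3 → 5 → 7; 4 → 8 → 2; 5 → 7 → 3; 6 → 2 → 5; 7 → 4 → 6; 8 → 9 → 8; 9 → 3 → 1.
So πρ in one-line form is 4 9 7 2 3 5 6 8 1.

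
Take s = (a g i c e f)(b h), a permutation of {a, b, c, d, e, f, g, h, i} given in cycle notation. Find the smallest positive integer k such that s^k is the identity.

The disjoint cycles have lengths 6, 2, 1.
The order of s is the least common multiple of its cycle lengths: lcm(6, 2) = 6.

6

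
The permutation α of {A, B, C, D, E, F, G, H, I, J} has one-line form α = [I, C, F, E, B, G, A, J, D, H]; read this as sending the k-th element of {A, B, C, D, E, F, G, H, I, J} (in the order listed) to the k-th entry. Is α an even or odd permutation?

In disjoint-cycle form the cycle lengths are 8, 2.
A cycle is odd iff its length is even; α has 2 even-length cycles, so sgn(α) = (−1)^2 and α is even.

even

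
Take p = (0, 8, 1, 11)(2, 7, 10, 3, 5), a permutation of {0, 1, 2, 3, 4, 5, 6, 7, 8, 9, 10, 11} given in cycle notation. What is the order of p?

The cycle type of p is (5, 4, 1, 1, 1).
Since disjoint cycles commute, ord(p) = lcm(5, 4) = 20.

20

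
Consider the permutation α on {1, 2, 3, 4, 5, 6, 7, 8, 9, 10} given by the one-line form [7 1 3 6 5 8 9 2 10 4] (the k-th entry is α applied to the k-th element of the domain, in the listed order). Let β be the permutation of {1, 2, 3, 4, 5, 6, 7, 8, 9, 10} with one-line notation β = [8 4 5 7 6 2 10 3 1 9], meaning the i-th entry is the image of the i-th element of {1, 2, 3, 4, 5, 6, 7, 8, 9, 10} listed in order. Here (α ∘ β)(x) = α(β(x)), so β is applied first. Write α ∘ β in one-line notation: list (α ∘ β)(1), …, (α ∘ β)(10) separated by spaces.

For each element, apply β then α: 1 → 8 → 2; 2 → 4 → 6; 3 → 5 → 5; 4 → 7 → 9; 5 → 6 → 8; 6 → 2 → 1; 7 → 10 → 4; 8 → 3 → 3; 9 → 1 → 7; 10 → 9 → 10.
So α ∘ β in one-line form is 2 6 5 9 8 1 4 3 7 10.

2 6 5 9 8 1 4 3 7 10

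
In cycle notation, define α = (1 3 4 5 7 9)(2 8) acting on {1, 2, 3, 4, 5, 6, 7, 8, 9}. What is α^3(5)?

1

5 lies in the 6-cycle (1 3 4 5 7 9).
Stepping 3 places around the cycle: 5 → 7 → 9 → 1.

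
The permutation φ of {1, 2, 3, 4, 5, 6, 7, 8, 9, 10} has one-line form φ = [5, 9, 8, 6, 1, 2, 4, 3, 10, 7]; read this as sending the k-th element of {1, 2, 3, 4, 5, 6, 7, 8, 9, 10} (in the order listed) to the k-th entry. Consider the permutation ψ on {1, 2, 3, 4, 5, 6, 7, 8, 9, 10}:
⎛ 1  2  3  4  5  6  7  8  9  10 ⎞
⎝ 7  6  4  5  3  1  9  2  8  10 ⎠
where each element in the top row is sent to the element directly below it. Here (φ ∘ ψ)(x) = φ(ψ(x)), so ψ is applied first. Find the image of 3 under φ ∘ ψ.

ψ(3) = 4, then φ(4) = 6; composing gives (φ ∘ ψ)(3) = 6.

6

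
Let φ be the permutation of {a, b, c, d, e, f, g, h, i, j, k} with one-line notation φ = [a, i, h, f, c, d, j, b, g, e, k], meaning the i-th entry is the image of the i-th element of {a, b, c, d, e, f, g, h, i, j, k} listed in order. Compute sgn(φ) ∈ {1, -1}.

-1

In disjoint-cycle form the cycle lengths are 7, 2, 1, 1.
A cycle is odd iff its length is even; φ has 1 even-length cycle, so sgn(φ) = (−1)^1 and φ is odd.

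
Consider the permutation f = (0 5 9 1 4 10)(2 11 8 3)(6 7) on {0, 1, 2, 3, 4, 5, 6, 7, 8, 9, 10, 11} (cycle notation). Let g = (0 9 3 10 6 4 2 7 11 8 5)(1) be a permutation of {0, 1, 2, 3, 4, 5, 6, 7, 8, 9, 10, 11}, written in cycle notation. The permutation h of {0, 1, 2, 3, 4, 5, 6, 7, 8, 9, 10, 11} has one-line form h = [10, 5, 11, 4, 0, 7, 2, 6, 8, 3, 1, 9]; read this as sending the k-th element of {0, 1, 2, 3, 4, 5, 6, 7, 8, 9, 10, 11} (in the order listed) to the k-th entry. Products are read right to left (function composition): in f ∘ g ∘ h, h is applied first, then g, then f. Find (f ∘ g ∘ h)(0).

(f ∘ g ∘ h)(0) = f(g(h(0))). h(0) = 10, then g(10) = 6, then f(6) = 7, so the result is 7.

7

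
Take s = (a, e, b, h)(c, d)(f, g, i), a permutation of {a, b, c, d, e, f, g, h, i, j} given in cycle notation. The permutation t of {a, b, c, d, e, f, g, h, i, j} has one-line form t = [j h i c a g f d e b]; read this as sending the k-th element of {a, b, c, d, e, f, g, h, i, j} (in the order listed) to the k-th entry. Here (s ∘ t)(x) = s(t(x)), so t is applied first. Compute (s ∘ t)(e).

First apply t: t(e) = a, then s(a) = e. Thus (s ∘ t)(e) = e.

e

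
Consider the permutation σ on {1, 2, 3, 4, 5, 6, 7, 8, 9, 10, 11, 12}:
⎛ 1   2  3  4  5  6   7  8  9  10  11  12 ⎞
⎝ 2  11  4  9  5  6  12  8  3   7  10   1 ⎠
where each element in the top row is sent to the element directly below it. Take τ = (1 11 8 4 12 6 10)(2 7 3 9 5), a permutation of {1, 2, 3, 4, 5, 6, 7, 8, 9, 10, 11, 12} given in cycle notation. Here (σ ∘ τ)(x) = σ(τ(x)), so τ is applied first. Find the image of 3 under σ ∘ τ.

τ(3) = 9, then σ(9) = 3; composing gives (σ ∘ τ)(3) = 3.

3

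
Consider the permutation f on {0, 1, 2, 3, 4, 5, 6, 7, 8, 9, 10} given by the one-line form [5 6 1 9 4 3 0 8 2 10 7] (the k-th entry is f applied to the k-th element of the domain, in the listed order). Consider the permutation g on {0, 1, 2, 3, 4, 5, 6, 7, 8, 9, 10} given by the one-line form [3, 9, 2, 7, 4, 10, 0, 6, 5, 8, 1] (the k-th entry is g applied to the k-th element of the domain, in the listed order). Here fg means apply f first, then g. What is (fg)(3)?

8

f(3) = 9, then g(9) = 8; composing gives (fg)(3) = 8.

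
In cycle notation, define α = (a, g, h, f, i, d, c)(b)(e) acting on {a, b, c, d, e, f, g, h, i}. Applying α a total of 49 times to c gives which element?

c lies in the 7-cycle (a, g, h, f, i, d, c).
On a 7-cycle, α^7 is the identity, so α^49 = α^0 there (49 ≡ 0 mod 7).
So α^49(c) = c.

c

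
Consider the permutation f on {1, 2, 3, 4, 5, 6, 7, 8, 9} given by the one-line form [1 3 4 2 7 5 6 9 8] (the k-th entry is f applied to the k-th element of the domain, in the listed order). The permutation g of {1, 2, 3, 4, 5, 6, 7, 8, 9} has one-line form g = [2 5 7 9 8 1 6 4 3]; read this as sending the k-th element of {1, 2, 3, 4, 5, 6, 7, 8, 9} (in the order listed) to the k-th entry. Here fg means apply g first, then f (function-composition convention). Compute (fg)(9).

g(9) = 3, then f(3) = 4; composing gives (fg)(9) = 4.

4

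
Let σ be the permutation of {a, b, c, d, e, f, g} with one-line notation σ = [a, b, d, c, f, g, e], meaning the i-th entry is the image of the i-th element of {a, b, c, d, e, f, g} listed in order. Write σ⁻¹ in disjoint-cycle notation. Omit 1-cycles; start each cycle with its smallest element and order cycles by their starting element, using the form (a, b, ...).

First write σ in disjoint cycles: (c, d)(e, f, g).
Reversing each cycle (and rotating so the smallest element leads) gives σ⁻¹ = (c, d)(e, g, f).

(c, d)(e, g, f)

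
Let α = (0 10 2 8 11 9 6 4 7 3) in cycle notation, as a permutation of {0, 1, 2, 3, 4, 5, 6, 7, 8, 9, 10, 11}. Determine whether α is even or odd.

odd

The cycle lengths are 10, 1, 1.
A cycle is odd iff its length is even; α has 1 even-length cycle, so sgn(α) = (−1)^1 and α is odd.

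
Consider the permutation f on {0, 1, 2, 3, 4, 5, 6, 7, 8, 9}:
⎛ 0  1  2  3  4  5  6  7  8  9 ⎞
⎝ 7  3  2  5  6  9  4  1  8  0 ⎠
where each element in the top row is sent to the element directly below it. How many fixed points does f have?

The fixed points (elements with f(x) = x) are {2, 8}, so there are 2.

2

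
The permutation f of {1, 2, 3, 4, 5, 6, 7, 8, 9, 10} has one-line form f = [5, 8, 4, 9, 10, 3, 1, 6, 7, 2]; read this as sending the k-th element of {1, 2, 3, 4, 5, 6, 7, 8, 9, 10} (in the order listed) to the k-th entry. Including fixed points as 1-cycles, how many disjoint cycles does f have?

1

The cycle decomposition is (1 5 10 2 8 6 3 4 9 7), which has 1 cycle (counting 1-cycles).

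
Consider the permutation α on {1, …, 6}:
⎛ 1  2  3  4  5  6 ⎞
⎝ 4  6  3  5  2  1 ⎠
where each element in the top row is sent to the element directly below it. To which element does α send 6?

1

The entry below 6 in the array is 1, so α(6) = 1.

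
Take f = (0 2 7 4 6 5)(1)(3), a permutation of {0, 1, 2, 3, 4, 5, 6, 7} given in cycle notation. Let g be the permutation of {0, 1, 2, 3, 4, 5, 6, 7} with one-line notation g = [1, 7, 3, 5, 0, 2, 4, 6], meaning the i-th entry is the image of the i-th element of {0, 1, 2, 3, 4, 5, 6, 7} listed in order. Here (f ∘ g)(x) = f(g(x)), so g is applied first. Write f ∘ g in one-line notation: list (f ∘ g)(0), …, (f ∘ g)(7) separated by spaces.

1 4 3 0 2 7 6 5

Chase each element through g then f: 0 → 1 → 1; 1 → 7 → 4; 2 → 3 → 3; 3 → 5 → 0; 4 → 0 → 2; 5 → 2 → 7; 6 → 4 → 6; 7 → 6 → 5.
Collecting the images, f ∘ g = [1 4 3 0 2 7 6 5].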